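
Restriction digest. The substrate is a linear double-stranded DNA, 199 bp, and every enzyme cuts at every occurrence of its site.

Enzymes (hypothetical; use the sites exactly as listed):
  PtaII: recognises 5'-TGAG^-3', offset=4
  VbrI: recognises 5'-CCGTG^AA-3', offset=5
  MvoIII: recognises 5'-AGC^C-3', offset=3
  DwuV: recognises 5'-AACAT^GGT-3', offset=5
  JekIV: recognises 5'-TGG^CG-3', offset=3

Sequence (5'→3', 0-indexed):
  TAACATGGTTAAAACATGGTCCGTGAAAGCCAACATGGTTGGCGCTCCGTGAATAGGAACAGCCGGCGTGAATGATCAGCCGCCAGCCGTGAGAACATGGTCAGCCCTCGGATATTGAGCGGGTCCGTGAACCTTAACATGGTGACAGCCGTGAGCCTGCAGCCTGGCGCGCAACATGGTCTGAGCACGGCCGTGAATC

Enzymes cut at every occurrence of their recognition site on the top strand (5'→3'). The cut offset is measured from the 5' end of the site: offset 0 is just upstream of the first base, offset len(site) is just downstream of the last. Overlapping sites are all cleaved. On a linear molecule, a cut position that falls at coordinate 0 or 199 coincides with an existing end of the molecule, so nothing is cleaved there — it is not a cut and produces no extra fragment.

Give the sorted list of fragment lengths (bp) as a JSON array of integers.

[1,4,4,5,5,6,6,6,6,6,7,7,7,8,8,9,9,10,10,10,11,11,12,14,17]

Scan for sites:
  PtaII (TGAG, off=4): starts [89, 115, 151, 181] → cuts [93, 119, 155, 185]
  VbrI (CCGTGAA, off=5): starts [20, 46, 124, 190] → cuts [25, 51, 129, 195]
  MvoIII (AGCC, off=3): starts [27, 60, 77, 84, 102, 146, 153, 160] → cuts [30, 63, 80, 87, 105, 149, 156, 163]
  DwuV (AACATGGT, off=5): starts [1, 12, 31, 93, 135, 172] → cuts [6, 17, 36, 98, 140, 177]
  JekIV (TGGCG, off=3): starts [39, 164] → cuts [42, 167]

All cut coordinates (distinct, sorted): [6, 17, 25, 30, 36, 42, 51, 63, 80, 87, 93, 98, 105, 119, 129, 140, 149, 155, 156, 163, 167, 177, 185, 195]

Fragment lengths:
  [0,6): 6 bp
  [6,17): 11 bp
  [17,25): 8 bp
  [25,30): 5 bp
  [30,36): 6 bp
  [36,42): 6 bp
  [42,51): 9 bp
  [51,63): 12 bp
  [63,80): 17 bp
  [80,87): 7 bp
  [87,93): 6 bp
  [93,98): 5 bp
  [98,105): 7 bp
  [105,119): 14 bp
  [119,129): 10 bp
  [129,140): 11 bp
  [140,149): 9 bp
  [149,155): 6 bp
  [155,156): 1 bp
  [156,163): 7 bp
  [163,167): 4 bp
  [167,177): 10 bp
  [177,185): 8 bp
  [185,195): 10 bp
  [195,199): 4 bp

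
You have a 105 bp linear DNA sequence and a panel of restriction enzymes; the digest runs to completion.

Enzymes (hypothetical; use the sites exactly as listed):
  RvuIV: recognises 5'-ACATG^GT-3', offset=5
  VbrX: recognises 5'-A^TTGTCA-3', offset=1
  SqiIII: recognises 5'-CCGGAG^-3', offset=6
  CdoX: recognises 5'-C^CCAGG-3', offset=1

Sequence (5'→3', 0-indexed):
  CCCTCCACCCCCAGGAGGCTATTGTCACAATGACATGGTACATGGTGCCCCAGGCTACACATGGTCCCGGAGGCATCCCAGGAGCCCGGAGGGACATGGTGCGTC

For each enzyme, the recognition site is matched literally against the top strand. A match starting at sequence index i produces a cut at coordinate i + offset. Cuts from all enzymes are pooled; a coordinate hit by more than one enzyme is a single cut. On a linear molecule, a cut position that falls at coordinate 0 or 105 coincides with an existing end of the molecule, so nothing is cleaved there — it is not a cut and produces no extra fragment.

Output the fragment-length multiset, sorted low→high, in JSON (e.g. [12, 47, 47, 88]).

Per-enzyme occurrences:
  RvuIV (ACATGGT, off=5): starts [32, 39, 58, 93] → cuts [37, 44, 63, 98]
  VbrX (ATTGTCA, off=1): starts [20] → cuts [21]
  SqiIII (CCGGAG, off=6): starts [66, 85] → cuts [72, 91]
  CdoX (CCCAGG, off=1): starts [9, 48, 76] → cuts [10, 49, 77]

Pooled cuts: [10, 21, 37, 44, 49, 63, 72, 77, 91, 98]

Fragment lengths:
  [0,10): 10 bp
  [10,21): 11 bp
  [21,37): 16 bp
  [37,44): 7 bp
  [44,49): 5 bp
  [49,63): 14 bp
  [63,72): 9 bp
  [72,77): 5 bp
  [77,91): 14 bp
  [91,98): 7 bp
  [98,105): 7 bp

[5,5,7,7,7,9,10,11,14,14,16]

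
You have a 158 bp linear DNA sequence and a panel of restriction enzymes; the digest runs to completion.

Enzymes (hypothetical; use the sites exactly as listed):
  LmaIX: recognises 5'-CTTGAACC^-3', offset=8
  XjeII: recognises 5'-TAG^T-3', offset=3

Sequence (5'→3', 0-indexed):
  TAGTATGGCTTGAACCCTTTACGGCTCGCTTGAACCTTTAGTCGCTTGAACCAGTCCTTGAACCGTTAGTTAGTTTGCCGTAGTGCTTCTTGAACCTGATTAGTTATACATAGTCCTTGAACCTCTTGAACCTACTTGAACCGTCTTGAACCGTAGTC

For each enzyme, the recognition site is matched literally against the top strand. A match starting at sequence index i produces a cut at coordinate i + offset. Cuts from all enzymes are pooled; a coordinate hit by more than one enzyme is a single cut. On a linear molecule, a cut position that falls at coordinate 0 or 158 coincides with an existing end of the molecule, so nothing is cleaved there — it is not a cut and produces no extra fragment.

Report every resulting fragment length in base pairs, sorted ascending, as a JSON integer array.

Per-enzyme occurrences:
  LmaIX (CTTGAACC, off=8): starts [8, 28, 44, 56, 88, 115, 124, 134, 144] → cuts [16, 36, 52, 64, 96, 123, 132, 142, 152]
  XjeII (TAGT, off=3): starts [0, 38, 66, 70, 80, 100, 110, 153] → cuts [3, 41, 69, 73, 83, 103, 113, 156]

Pooled cuts: [3, 16, 36, 41, 52, 64, 69, 73, 83, 96, 103, 113, 123, 132, 142, 152, 156]

Fragments:
  [0,3): 3 bp
  [3,16): 13 bp
  [16,36): 20 bp
  [36,41): 5 bp
  [41,52): 11 bp
  [52,64): 12 bp
  [64,69): 5 bp
  [69,73): 4 bp
  [73,83): 10 bp
  [83,96): 13 bp
  [96,103): 7 bp
  [103,113): 10 bp
  [113,123): 10 bp
  [123,132): 9 bp
  [132,142): 10 bp
  [142,152): 10 bp
  [152,156): 4 bp
  [156,158): 2 bp

[2,3,4,4,5,5,7,9,10,10,10,10,10,11,12,13,13,20]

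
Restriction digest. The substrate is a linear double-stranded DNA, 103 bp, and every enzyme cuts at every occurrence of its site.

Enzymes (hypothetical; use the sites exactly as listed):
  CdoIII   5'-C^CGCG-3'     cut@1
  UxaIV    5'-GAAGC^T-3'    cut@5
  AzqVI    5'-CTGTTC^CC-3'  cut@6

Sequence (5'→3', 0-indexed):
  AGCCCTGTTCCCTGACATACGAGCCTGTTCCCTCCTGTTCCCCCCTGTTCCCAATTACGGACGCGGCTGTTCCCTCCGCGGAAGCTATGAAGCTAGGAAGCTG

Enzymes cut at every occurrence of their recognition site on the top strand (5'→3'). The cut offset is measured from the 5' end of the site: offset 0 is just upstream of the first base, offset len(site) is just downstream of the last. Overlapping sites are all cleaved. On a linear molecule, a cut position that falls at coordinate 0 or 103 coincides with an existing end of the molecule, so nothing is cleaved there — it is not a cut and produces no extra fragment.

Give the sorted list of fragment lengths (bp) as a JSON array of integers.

[2,4,8,8,9,10,10,10,20,22]

Per-enzyme occurrences:
  CdoIII CCGCG/1: at [75] ⇒ [76]
  UxaIV GAAGCT/5: at [80, 88, 96] ⇒ [85, 93, 101]
  AzqVI CTGTTCCC/6: at [4, 24, 34, 44, 66] ⇒ [10, 30, 40, 50, 72]

All cut coordinates (distinct, sorted): [10, 30, 40, 50, 72, 76, 85, 93, 101]

Fragment lengths:
  [0,10): 10 bp
  [10,30): 20 bp
  [30,40): 10 bp
  [40,50): 10 bp
  [50,72): 22 bp
  [72,76): 4 bp
  [76,85): 9 bp
  [85,93): 8 bp
  [93,101): 8 bp
  [101,103): 2 bp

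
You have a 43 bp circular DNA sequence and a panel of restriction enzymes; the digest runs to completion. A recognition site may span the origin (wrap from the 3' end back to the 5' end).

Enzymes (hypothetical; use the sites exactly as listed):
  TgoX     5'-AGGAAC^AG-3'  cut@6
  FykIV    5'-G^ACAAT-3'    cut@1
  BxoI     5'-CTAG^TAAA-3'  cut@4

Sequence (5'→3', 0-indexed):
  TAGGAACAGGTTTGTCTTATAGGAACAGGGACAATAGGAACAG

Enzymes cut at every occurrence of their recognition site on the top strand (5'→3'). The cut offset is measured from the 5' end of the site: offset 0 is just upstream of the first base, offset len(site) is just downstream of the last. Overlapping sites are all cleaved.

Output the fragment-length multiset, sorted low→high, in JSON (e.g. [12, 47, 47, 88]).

[4,9,11,19]

Site scan:
  TgoX (AGGAACAG, off=6): starts [1, 20, 35] → cuts [7, 26, 41]
  FykIV (GACAAT, off=1): starts [29] → cuts [30]
  BxoI (CTAGTAAA, off=4): no sites

All cut coordinates (distinct, sorted): [7, 26, 30, 41]

Fragment lengths:
  7→26: 19 bp
  26→30: 4 bp
  30→41: 11 bp
  41→7 (wrap): 43-41+7 = 9 bp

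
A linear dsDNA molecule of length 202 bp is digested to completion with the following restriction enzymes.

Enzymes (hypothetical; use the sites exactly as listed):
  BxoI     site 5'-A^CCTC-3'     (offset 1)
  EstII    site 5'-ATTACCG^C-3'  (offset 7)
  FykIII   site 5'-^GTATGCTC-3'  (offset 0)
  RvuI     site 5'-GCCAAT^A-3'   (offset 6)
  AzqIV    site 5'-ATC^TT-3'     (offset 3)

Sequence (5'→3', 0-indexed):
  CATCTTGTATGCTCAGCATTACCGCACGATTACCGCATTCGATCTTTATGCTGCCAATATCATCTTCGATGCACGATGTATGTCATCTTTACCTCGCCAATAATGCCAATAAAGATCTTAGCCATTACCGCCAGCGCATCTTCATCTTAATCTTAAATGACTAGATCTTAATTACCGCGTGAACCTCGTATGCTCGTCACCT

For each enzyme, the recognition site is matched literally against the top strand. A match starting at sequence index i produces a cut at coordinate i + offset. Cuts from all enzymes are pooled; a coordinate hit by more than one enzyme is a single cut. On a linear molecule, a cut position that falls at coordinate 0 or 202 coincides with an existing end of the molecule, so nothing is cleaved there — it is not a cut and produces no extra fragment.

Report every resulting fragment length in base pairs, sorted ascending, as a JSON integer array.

[2,4,4,4,6,6,6,6,7,9,9,10,10,10,11,13,14,15,15,18,23]

Site scan:
  BxoI ACCTC/1: at [90, 182] ⇒ [91, 183]
  EstII ATTACCGC/7: at [17, 28, 123, 170] ⇒ [24, 35, 130, 177]
  FykIII GTATGCTC/0: at [6, 187] ⇒ [6, 187]
  RvuI GCCAATA/6: at [52, 95, 104] ⇒ [58, 101, 110]
  AzqIV ATCTT/3: at [1, 41, 61, 84, 114, 137, 143, 149, 164] ⇒ [4, 44, 64, 87, 117, 140, 146, 152, 167]

Pooled cuts: [4, 6, 24, 35, 44, 58, 64, 87, 91, 101, 110, 117, 130, 140, 146, 152, 167, 177, 183, 187]

Fragment lengths:
  [0,4): 4 bp
  [4,6): 2 bp
  [6,24): 18 bp
  [24,35): 11 bp
  [35,44): 9 bp
  [44,58): 14 bp
  [58,64): 6 bp
  [64,87): 23 bp
  [87,91): 4 bp
  [91,101): 10 bp
  [101,110): 9 bp
  [110,117): 7 bp
  [117,130): 13 bp
  [130,140): 10 bp
  [140,146): 6 bp
  [146,152): 6 bp
  [152,167): 15 bp
  [167,177): 10 bp
  [177,183): 6 bp
  [183,187): 4 bp
  [187,202): 15 bp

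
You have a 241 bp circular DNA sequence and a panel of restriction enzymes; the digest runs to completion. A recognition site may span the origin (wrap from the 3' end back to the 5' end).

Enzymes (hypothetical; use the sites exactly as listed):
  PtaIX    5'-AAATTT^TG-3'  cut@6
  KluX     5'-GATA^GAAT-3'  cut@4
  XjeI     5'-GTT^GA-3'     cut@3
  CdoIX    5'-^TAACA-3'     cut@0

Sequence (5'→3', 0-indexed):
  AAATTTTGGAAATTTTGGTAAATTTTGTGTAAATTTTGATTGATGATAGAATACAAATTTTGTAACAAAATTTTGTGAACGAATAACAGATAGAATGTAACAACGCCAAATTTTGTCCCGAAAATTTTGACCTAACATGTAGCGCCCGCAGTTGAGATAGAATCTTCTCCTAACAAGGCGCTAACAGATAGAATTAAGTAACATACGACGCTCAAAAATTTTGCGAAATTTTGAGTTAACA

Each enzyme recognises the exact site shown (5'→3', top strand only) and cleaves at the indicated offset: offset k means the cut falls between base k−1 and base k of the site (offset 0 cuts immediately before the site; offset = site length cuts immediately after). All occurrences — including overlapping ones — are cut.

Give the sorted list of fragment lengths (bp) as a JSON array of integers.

Per-enzyme occurrences:
  PtaIX AAATTTTG/6: at [0, 9, 19, 30, 54, 67, 107, 121, 215, 225] ⇒ [6, 15, 25, 36, 60, 73, 113, 127, 221, 231]
  KluX GATAGAAT/4: at [44, 88, 155, 186] ⇒ [48, 92, 159, 190]
  XjeI GTTGA/3: at [150] ⇒ [153]
  CdoIX TAACA/0: at [62, 83, 97, 132, 170, 181, 198, 236] ⇒ [62, 83, 97, 132, 170, 181, 198, 236]

All cut coordinates (distinct, sorted): [6, 15, 25, 36, 48, 60, 62, 73, 83, 92, 97, 113, 127, 132, 153, 159, 170, 181, 190, 198, 221, 231, 236]

Fragment lengths:
  6→15: 9 bp
  15→25: 10 bp
  25→36: 11 bp
  36→48: 12 bp
  48→60: 12 bp
  60→62: 2 bp
  62→73: 11 bp
  73→83: 10 bp
  83→92: 9 bp
  92→97: 5 bp
  97→113: 16 bp
  113→127: 14 bp
  127→132: 5 bp
  132→153: 21 bp
  153→159: 6 bp
  159→170: 11 bp
  170→181: 11 bp
  181→190: 9 bp
  190→198: 8 bp
  198→221: 23 bp
  221→231: 10 bp
  231→236: 5 bp
  236→6 (wrap): 241-236+6 = 11 bp

[2,5,5,5,6,8,9,9,9,10,10,10,11,11,11,11,11,12,12,14,16,21,23]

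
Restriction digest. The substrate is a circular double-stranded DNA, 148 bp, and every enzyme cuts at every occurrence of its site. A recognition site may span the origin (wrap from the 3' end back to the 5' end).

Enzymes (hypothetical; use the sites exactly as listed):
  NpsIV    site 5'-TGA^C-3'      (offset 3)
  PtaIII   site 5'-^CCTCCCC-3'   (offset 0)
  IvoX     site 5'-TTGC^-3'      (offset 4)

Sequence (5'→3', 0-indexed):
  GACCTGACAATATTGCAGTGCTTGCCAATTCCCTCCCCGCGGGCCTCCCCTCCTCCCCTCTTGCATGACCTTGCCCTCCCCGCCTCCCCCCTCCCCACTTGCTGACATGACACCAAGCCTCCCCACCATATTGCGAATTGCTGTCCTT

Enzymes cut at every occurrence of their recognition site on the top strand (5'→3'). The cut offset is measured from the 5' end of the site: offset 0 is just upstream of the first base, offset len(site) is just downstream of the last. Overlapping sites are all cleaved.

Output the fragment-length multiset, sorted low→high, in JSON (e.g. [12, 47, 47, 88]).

[3,4,5,5,6,6,7,7,7,8,8,9,9,9,12,13,13,17]

Per-enzyme occurrences:
  NpsIV (TGAC, off=3): starts [4, 65, 102, 107, 147] → cuts [2, 7, 68, 105, 110]
  PtaIII (CCTCCCC, off=0): starts [31, 43, 51, 74, 82, 89, 117] → cuts [31, 43, 51, 74, 82, 89, 117]
  IvoX (TTGC, off=4): starts [12, 21, 60, 70, 98, 130, 137] → cuts [16, 25, 64, 74, 102, 134, 141]

Pooled cuts: [2, 7, 16, 25, 31, 43, 51, 64, 68, 74, 82, 89, 102, 105, 110, 117, 134, 141]

Fragments:
  2→7: 5 bp
  7→16: 9 bp
  16→25: 9 bp
  25→31: 6 bp
  31→43: 12 bp
  43→51: 8 bp
  51→64: 13 bp
  64→68: 4 bp
  68→74: 6 bp
  74→82: 8 bp
  82→89: 7 bp
  89→102: 13 bp
  102→105: 3 bp
  105→110: 5 bp
  110→117: 7 bp
  117→134: 17 bp
  134→141: 7 bp
  141→2 (wrap): 148-141+2 = 9 bp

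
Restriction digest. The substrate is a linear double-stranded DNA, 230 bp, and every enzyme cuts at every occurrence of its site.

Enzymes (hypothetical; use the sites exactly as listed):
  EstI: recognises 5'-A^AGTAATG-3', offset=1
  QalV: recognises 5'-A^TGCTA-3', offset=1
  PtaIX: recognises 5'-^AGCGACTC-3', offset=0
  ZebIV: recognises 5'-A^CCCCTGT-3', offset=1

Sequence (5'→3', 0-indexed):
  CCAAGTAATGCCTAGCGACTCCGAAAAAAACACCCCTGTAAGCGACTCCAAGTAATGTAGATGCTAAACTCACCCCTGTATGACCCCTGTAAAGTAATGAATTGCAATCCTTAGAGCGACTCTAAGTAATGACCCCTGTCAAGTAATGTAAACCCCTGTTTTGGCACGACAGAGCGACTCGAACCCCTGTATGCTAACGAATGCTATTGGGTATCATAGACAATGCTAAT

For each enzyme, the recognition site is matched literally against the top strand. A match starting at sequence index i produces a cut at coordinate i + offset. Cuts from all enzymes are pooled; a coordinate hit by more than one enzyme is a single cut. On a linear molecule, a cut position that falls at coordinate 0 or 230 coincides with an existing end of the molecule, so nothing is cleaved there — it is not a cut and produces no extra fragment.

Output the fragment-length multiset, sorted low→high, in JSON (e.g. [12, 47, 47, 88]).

[3,7,8,8,8,9,9,10,10,10,10,11,11,11,11,11,19,20,22,22]

Per-enzyme occurrences:
  EstI AAGTAATG/1: at [2, 49, 91, 123, 140] ⇒ [3, 50, 92, 124, 141]
  QalV ATGCTA/1: at [60, 190, 200, 222] ⇒ [61, 191, 201, 223]
  PtaIX AGCGACTC/0: at [13, 40, 114, 172] ⇒ [13, 40, 114, 172]
  ZebIV ACCCCTGT/1: at [31, 71, 82, 131, 151, 182] ⇒ [32, 72, 83, 132, 152, 183]

All cut coordinates (distinct, sorted): [3, 13, 32, 40, 50, 61, 72, 83, 92, 114, 124, 132, 141, 152, 172, 183, 191, 201, 223]

Fragments:
  [0,3): 3 bp
  [3,13): 10 bp
  [13,32): 19 bp
  [32,40): 8 bp
  [40,50): 10 bp
  [50,61): 11 bp
  [61,72): 11 bp
  [72,83): 11 bp
  [83,92): 9 bp
  [92,114): 22 bp
  [114,124): 10 bp
  [124,132): 8 bp
  [132,141): 9 bp
  [141,152): 11 bp
  [152,172): 20 bp
  [172,183): 11 bp
  [183,191): 8 bp
  [191,201): 10 bp
  [201,223): 22 bp
  [223,230): 7 bp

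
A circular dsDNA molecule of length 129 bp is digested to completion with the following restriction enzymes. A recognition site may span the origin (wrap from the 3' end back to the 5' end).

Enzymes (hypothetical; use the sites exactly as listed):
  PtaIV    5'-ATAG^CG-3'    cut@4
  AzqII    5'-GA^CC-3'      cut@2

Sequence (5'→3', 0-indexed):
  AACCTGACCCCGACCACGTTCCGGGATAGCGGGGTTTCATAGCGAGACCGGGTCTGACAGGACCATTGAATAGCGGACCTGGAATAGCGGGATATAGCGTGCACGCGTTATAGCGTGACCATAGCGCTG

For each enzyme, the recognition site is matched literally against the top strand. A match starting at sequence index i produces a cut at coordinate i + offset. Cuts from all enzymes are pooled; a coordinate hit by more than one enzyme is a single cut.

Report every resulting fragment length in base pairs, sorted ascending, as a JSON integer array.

Site scan:
  PtaIV ATAGCG/4: at [25, 38, 69, 83, 93, 109, 120] ⇒ [29, 42, 73, 87, 97, 113, 124]
  AzqII GACC/2: at [5, 11, 45, 60, 75, 116] ⇒ [7, 13, 47, 62, 77, 118]

All cut coordinates (distinct, sorted): [7, 13, 29, 42, 47, 62, 73, 77, 87, 97, 113, 118, 124]

Fragment lengths:
  7→13: 6 bp
  13→29: 16 bp
  29→42: 13 bp
  42→47: 5 bp
  47→62: 15 bp
  62→73: 11 bp
  73→77: 4 bp
  77→87: 10 bp
  87→97: 10 bp
  97→113: 16 bp
  113→118: 5 bp
  118→124: 6 bp
  124→7 (wrap): 129-124+7 = 12 bp

[4,5,5,6,6,10,10,11,12,13,15,16,16]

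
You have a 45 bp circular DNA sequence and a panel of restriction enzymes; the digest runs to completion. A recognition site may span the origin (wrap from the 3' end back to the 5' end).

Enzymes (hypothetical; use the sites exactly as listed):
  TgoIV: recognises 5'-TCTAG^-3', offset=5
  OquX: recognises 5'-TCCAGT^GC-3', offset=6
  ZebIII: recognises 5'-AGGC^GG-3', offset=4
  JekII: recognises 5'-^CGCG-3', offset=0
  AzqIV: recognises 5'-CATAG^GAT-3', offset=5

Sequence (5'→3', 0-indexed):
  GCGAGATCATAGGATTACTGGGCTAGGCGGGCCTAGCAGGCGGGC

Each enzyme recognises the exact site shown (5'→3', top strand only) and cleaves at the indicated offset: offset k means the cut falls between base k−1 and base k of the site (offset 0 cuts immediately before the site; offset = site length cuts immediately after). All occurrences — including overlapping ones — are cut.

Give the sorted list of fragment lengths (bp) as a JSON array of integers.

Per-enzyme occurrences:
  TgoIV (TCTAG, off=5): no sites
  OquX (TCCAGTGC, off=6): no sites
  ZebIII AGGCGG/4: at [24, 37] ⇒ [28, 41]
  JekII CGCG/0: at [44] ⇒ [44]
  AzqIV CATAGGAT/5: at [7] ⇒ [12]

All cut coordinates (distinct, sorted): [12, 28, 41, 44]

Fragment lengths:
  12→28: 16 bp
  28→41: 13 bp
  41→44: 3 bp
  44→12 (wrap): 45-44+12 = 13 bp

[3,13,13,16]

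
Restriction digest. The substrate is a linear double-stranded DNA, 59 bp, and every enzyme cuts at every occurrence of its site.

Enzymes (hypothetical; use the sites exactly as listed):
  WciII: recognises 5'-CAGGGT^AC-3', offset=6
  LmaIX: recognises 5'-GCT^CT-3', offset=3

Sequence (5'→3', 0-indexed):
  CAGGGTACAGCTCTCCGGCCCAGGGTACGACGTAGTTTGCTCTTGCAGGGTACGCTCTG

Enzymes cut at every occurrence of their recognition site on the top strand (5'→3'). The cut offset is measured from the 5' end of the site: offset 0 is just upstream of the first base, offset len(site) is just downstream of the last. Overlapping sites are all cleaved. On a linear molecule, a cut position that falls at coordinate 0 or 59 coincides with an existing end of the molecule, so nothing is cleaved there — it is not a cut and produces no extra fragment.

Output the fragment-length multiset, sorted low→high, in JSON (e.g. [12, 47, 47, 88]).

Per-enzyme occurrences:
  WciII (CAGGGTAC, off=6): starts [0, 20, 45] → cuts [6, 26, 51]
  LmaIX (GCTCT, off=3): starts [9, 38, 53] → cuts [12, 41, 56]

Pooled cuts: [6, 12, 26, 41, 51, 56]

Fragment lengths:
  [0,6): 6 bp
  [6,12): 6 bp
  [12,26): 14 bp
  [26,41): 15 bp
  [41,51): 10 bp
  [51,56): 5 bp
  [56,59): 3 bp

[3,5,6,6,10,14,15]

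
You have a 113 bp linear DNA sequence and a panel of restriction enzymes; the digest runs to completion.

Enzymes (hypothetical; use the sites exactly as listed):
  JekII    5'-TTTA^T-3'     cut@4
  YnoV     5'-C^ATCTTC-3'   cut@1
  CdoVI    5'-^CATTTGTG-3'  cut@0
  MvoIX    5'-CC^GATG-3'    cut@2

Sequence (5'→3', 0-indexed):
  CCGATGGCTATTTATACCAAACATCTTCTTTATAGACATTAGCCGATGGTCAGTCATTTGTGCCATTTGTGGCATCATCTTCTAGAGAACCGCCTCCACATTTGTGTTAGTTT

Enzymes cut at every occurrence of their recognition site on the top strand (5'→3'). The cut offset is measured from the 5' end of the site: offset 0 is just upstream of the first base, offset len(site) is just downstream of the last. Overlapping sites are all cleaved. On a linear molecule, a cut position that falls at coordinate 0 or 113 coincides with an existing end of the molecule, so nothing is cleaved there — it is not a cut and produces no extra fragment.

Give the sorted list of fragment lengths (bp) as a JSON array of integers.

Scan for sites:
  JekII TTTAT/4: at [10, 28] ⇒ [14, 32]
  YnoV CATCTTC/1: at [21, 75] ⇒ [22, 76]
  CdoVI CATTTGTG/0: at [54, 63, 98] ⇒ [54, 63, 98]
  MvoIX CCGATG/2: at [0, 42] ⇒ [2, 44]

Pooled cuts: [2, 14, 22, 32, 44, 54, 63, 76, 98]

Fragment lengths:
  [0,2): 2 bp
  [2,14): 12 bp
  [14,22): 8 bp
  [22,32): 10 bp
  [32,44): 12 bp
  [44,54): 10 bp
  [54,63): 9 bp
  [63,76): 13 bp
  [76,98): 22 bp
  [98,113): 15 bp

[2,8,9,10,10,12,12,13,15,22]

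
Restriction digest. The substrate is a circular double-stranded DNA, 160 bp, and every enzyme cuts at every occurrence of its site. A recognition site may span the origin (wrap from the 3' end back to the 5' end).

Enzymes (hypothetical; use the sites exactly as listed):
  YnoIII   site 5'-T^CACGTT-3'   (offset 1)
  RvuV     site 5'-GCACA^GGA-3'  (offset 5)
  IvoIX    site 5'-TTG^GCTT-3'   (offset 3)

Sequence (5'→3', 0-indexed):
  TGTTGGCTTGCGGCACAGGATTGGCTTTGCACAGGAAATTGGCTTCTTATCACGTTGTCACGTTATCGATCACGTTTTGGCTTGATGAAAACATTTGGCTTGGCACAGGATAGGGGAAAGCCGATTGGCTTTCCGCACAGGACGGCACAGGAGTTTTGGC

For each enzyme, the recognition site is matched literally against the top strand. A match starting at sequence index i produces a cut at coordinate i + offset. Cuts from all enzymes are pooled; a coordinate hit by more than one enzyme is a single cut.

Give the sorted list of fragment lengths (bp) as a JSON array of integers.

[6,8,8,9,9,10,10,10,12,12,12,16,18,20]

Site scan:
  YnoIII TCACGTT/1: at [49, 57, 69] ⇒ [50, 58, 70]
  RvuV GCACAGGA/5: at [12, 28, 102, 134, 144] ⇒ [17, 33, 107, 139, 149]
  IvoIX TTGGCTT/3: at [2, 20, 38, 76, 94, 124] ⇒ [5, 23, 41, 79, 97, 127]

All cut coordinates (distinct, sorted): [5, 17, 23, 33, 41, 50, 58, 70, 79, 97, 107, 127, 139, 149]

Fragments:
  5→17: 12 bp
  17→23: 6 bp
  23→33: 10 bp
  33→41: 8 bp
  41→50: 9 bp
  50→58: 8 bp
  58→70: 12 bp
  70→79: 9 bp
  79→97: 18 bp
  97→107: 10 bp
  107→127: 20 bp
  127→139: 12 bp
  139→149: 10 bp
  149→5 (wrap): 160-149+5 = 16 bp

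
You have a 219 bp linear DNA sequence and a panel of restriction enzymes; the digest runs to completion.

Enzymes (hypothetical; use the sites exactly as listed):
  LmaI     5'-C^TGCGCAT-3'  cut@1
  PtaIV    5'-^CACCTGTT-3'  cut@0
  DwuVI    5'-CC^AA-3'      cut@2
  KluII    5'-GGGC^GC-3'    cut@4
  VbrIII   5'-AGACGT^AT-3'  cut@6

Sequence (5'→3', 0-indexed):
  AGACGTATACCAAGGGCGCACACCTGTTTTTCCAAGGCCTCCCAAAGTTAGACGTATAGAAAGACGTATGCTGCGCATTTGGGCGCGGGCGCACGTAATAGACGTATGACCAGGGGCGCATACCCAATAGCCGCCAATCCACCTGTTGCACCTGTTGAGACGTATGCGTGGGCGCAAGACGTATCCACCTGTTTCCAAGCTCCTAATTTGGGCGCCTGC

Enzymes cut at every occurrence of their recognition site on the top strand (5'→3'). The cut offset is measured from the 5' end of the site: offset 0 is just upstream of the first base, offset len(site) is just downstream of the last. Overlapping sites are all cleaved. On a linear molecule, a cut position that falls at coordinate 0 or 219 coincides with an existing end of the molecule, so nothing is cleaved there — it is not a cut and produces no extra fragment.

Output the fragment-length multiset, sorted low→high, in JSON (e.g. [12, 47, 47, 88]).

Site scan:
  LmaI (CTGCGCAT, off=1): starts [70] → cuts [71]
  PtaIV (CACCTGTT, off=0): starts [20, 139, 148, 185] → cuts [20, 139, 148, 185]
  DwuVI (CCAA, off=2): starts [9, 31, 41, 123, 133, 194] → cuts [11, 33, 43, 125, 135, 196]
  KluII (GGGCGC, off=4): starts [13, 80, 86, 113, 169, 209] → cuts [17, 84, 90, 117, 173, 213]
  VbrIII (AGACGTAT, off=6): starts [0, 49, 61, 99, 157, 176] → cuts [6, 55, 67, 105, 163, 182]

All cut coordinates (distinct, sorted): [6, 11, 17, 20, 33, 43, 55, 67, 71, 84, 90, 105, 117, 125, 135, 139, 148, 163, 173, 182, 185, 196, 213]

Fragment lengths:
  [0,6): 6 bp
  [6,11): 5 bp
  [11,17): 6 bp
  [17,20): 3 bp
  [20,33): 13 bp
  [33,43): 10 bp
  [43,55): 12 bp
  [55,67): 12 bp
  [67,71): 4 bp
  [71,84): 13 bp
  [84,90): 6 bp
  [90,105): 15 bp
  [105,117): 12 bp
  [117,125): 8 bp
  [125,135): 10 bp
  [135,139): 4 bp
  [139,148): 9 bp
  [148,163): 15 bp
  [163,173): 10 bp
  [173,182): 9 bp
  [182,185): 3 bp
  [185,196): 11 bp
  [196,213): 17 bp
  [213,219): 6 bp

[3,3,4,4,5,6,6,6,6,8,9,9,10,10,10,11,12,12,12,13,13,15,15,17]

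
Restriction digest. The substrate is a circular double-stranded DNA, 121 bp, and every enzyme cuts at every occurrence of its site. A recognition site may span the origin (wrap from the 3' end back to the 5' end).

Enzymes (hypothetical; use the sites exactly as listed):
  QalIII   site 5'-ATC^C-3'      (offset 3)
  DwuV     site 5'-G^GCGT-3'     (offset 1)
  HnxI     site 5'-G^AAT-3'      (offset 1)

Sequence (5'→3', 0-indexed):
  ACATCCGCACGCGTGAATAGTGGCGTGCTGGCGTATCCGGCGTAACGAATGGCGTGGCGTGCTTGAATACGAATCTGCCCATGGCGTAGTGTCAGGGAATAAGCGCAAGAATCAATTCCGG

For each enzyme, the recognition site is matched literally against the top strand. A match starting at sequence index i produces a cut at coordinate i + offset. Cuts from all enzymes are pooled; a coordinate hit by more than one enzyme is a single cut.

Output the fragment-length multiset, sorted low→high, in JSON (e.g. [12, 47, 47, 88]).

Scan for sites:
  QalIII (ATCC, off=3): starts [2, 34] → cuts [5, 37]
  DwuV (GGCGT, off=1): starts [21, 29, 38, 50, 55, 82] → cuts [22, 30, 39, 51, 56, 83]
  HnxI (GAAT, off=1): starts [14, 46, 64, 70, 96, 108] → cuts [15, 47, 65, 71, 97, 109]

Pooled cuts: [5, 15, 22, 30, 37, 39, 47, 51, 56, 65, 71, 83, 97, 109]

Fragment lengths:
  5→15: 10 bp
  15→22: 7 bp
  22→30: 8 bp
  30→37: 7 bp
  37→39: 2 bp
  39→47: 8 bp
  47→51: 4 bp
  51→56: 5 bp
  56→65: 9 bp
  65→71: 6 bp
  71→83: 12 bp
  83→97: 14 bp
  97→109: 12 bp
  109→5 (wrap): 121-109+5 = 17 bp

[2,4,5,6,7,7,8,8,9,10,12,12,14,17]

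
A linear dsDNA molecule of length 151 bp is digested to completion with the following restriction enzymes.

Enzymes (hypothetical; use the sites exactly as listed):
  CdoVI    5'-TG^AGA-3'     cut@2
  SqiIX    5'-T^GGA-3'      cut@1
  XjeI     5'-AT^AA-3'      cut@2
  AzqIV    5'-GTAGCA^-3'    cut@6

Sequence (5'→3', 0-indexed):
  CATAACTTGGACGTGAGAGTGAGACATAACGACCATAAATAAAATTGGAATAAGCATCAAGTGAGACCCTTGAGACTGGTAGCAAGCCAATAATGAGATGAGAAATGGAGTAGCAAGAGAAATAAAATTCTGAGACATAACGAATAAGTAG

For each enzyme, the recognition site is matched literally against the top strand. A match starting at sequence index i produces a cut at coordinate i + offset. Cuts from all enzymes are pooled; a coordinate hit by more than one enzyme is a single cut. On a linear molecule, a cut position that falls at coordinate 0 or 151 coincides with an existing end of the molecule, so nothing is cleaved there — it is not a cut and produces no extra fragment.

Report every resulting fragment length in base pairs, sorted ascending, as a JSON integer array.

[3,4,4,5,5,5,6,6,6,6,6,6,7,7,7,8,9,9,9,9,12,12]

Site scan:
  CdoVI TGAGA/2: at [13, 19, 61, 70, 93, 98, 130] ⇒ [15, 21, 63, 72, 95, 100, 132]
  SqiIX TGGA/1: at [7, 45, 105] ⇒ [8, 46, 106]
  XjeI ATAA/2: at [1, 25, 34, 38, 49, 89, 121, 136, 143] ⇒ [3, 27, 36, 40, 51, 91, 123, 138, 145]
  AzqIV GTAGCA/6: at [78, 109] ⇒ [84, 115]

All cut coordinates (distinct, sorted): [3, 8, 15, 21, 27, 36, 40, 46, 51, 63, 72, 84, 91, 95, 100, 106, 115, 123, 132, 138, 145]

Fragments:
  [0,3): 3 bp
  [3,8): 5 bp
  [8,15): 7 bp
  [15,21): 6 bp
  [21,27): 6 bp
  [27,36): 9 bp
  [36,40): 4 bp
  [40,46): 6 bp
  [46,51): 5 bp
  [51,63): 12 bp
  [63,72): 9 bp
  [72,84): 12 bp
  [84,91): 7 bp
  [91,95): 4 bp
  [95,100): 5 bp
  [100,106): 6 bp
  [106,115): 9 bp
  [115,123): 8 bp
  [123,132): 9 bp
  [132,138): 6 bp
  [138,145): 7 bp
  [145,151): 6 bp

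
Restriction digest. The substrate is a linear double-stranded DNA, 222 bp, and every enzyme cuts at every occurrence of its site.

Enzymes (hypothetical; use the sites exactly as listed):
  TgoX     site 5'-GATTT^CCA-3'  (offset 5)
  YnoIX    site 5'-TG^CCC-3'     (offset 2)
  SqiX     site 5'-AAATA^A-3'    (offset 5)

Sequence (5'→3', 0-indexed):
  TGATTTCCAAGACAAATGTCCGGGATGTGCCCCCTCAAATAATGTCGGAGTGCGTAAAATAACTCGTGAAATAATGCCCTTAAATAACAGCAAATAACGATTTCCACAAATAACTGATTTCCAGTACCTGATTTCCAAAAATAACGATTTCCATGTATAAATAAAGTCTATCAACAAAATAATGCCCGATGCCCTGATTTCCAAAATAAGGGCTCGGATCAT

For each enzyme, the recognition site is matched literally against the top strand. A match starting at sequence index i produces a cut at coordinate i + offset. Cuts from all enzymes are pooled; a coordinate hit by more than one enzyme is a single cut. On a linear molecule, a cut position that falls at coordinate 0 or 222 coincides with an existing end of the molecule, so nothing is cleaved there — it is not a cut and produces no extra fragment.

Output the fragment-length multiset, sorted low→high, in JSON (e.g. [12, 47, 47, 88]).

Site scan:
  TgoX (GATTTCCA, off=5): starts [1, 98, 115, 129, 145, 195] → cuts [6, 103, 120, 134, 150, 200]
  YnoIX (TGCCC, off=2): starts [27, 74, 182, 189] → cuts [29, 76, 184, 191]
  SqiX (AAATAA, off=5): starts [36, 56, 68, 81, 91, 107, 138, 158, 176, 203] → cuts [41, 61, 73, 86, 96, 112, 143, 163, 181, 208]

All cut coordinates (distinct, sorted): [6, 29, 41, 61, 73, 76, 86, 96, 103, 112, 120, 134, 143, 150, 163, 181, 184, 191, 200, 208]

Fragment lengths:
  [0,6): 6 bp
  [6,29): 23 bp
  [29,41): 12 bp
  [41,61): 20 bp
  [61,73): 12 bp
  [73,76): 3 bp
  [76,86): 10 bp
  [86,96): 10 bp
  [96,103): 7 bp
  [103,112): 9 bp
  [112,120): 8 bp
  [120,134): 14 bp
  [134,143): 9 bp
  [143,150): 7 bp
  [150,163): 13 bp
  [163,181): 18 bp
  [181,184): 3 bp
  [184,191): 7 bp
  [191,200): 9 bp
  [200,208): 8 bp
  [208,222): 14 bp

[3,3,6,7,7,7,8,8,9,9,9,10,10,12,12,13,14,14,18,20,23]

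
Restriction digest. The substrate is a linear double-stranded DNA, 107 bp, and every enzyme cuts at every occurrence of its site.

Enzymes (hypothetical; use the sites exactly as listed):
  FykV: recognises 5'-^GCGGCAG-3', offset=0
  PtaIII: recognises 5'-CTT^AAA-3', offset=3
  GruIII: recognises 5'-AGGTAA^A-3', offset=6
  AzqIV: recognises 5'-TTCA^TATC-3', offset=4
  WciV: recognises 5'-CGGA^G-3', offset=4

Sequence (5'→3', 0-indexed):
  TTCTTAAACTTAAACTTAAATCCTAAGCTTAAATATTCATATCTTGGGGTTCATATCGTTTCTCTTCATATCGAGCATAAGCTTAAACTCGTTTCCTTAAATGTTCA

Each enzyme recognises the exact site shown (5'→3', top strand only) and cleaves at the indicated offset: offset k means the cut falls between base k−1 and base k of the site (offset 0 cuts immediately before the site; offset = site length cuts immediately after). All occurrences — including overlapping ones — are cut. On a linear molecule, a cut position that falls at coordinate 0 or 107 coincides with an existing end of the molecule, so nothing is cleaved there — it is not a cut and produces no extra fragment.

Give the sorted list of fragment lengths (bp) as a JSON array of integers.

[5,6,6,9,9,13,14,14,15,16]

Site scan:
  FykV (GCGGCAG, off=0): no sites
  PtaIII CTTAAA/3: at [2, 8, 14, 27, 81, 95] ⇒ [5, 11, 17, 30, 84, 98]
  GruIII (AGGTAAA, off=6): no sites
  AzqIV TTCATATC/4: at [35, 49, 64] ⇒ [39, 53, 68]
  WciV (CGGAG, off=4): no sites

Pooled cuts: [5, 11, 17, 30, 39, 53, 68, 84, 98]

Fragment lengths:
  [0,5): 5 bp
  [5,11): 6 bp
  [11,17): 6 bp
  [17,30): 13 bp
  [30,39): 9 bp
  [39,53): 14 bp
  [53,68): 15 bp
  [68,84): 16 bp
  [84,98): 14 bp
  [98,107): 9 bp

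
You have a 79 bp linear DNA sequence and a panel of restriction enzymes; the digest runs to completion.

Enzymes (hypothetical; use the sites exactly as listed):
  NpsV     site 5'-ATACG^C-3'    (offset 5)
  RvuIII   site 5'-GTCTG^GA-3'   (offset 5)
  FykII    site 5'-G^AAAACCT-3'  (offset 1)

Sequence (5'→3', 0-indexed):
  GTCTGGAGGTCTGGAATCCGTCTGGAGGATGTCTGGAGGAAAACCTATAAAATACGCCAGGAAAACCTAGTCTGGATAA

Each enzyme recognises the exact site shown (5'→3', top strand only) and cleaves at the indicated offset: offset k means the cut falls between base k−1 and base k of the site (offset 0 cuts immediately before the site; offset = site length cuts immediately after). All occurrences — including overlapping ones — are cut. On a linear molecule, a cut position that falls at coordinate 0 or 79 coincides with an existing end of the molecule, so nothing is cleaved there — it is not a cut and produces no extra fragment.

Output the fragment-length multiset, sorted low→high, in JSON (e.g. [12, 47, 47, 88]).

Site scan:
  NpsV (ATACGC, off=5): starts [51] → cuts [56]
  RvuIII (GTCTGGA, off=5): starts [0, 8, 19, 30, 69] → cuts [5, 13, 24, 35, 74]
  FykII (GAAAACCT, off=1): starts [38, 60] → cuts [39, 61]

Pooled cuts: [5, 13, 24, 35, 39, 56, 61, 74]

Fragment lengths:
  [0,5): 5 bp
  [5,13): 8 bp
  [13,24): 11 bp
  [24,35): 11 bp
  [35,39): 4 bp
  [39,56): 17 bp
  [56,61): 5 bp
  [61,74): 13 bp
  [74,79): 5 bp

[4,5,5,5,8,11,11,13,17]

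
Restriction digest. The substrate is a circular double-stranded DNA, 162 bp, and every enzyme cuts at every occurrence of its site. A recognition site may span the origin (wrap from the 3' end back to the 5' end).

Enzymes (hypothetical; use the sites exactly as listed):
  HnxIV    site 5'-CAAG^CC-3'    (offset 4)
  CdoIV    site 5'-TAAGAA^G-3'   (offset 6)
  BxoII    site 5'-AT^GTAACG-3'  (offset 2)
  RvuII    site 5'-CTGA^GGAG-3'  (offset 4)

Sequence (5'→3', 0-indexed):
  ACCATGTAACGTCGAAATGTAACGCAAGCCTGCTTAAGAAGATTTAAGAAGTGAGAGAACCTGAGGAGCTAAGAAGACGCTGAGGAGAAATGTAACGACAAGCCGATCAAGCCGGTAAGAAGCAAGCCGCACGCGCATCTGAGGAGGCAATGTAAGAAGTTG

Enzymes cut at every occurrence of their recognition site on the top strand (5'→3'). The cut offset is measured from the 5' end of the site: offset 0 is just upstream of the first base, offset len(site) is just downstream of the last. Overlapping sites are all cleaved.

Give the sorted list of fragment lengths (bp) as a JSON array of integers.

[5,8,8,9,9,10,10,10,11,11,12,13,14,16,16]

Site scan:
  HnxIV CAAGCC/4: at [24, 98, 107, 122] ⇒ [28, 102, 111, 126]
  CdoIV TAAGAAG/6: at [34, 44, 69, 115, 152] ⇒ [40, 50, 75, 121, 158]
  BxoII ATGTAACG/2: at [3, 16, 89] ⇒ [5, 18, 91]
  RvuII CTGAGGAG/4: at [60, 79, 138] ⇒ [64, 83, 142]

Pooled cuts: [5, 18, 28, 40, 50, 64, 75, 83, 91, 102, 111, 121, 126, 142, 158]

Fragment lengths:
  5→18: 13 bp
  18→28: 10 bp
  28→40: 12 bp
  40→50: 10 bp
  50→64: 14 bp
  64→75: 11 bp
  75→83: 8 bp
  83→91: 8 bp
  91→102: 11 bp
  102→111: 9 bp
  111→121: 10 bp
  121→126: 5 bp
  126→142: 16 bp
  142→158: 16 bp
  158→5 (wrap): 162-158+5 = 9 bp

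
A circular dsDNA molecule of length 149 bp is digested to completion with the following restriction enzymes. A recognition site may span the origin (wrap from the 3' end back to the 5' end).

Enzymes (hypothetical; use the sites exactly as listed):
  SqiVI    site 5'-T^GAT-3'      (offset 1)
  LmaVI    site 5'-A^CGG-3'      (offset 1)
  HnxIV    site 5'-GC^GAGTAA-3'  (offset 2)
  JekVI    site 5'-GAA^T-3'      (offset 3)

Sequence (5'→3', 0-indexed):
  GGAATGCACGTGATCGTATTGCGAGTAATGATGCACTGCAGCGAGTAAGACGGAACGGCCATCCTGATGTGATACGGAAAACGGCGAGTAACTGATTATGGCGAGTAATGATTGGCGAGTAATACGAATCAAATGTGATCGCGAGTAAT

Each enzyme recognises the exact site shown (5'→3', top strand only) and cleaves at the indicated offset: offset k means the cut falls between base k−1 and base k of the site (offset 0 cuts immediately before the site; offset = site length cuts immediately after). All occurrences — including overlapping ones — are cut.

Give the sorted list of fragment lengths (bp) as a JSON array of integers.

[4,4,5,5,6,7,7,7,7,7,8,8,8,9,10,11,11,12,13]

Site scan:
  SqiVI TGAT/1: at [10, 28, 64, 69, 92, 108, 135] ⇒ [11, 29, 65, 70, 93, 109, 136]
  LmaVI ACGG/1: at [49, 54, 73, 80] ⇒ [50, 55, 74, 81]
  HnxIV GCGAGTAA/2: at [20, 40, 83, 100, 114, 140] ⇒ [22, 42, 85, 102, 116, 142]
  JekVI GAAT/3: at [1, 125] ⇒ [4, 128]

All cut coordinates (distinct, sorted): [4, 11, 22, 29, 42, 50, 55, 65, 70, 74, 81, 85, 93, 102, 109, 116, 128, 136, 142]

Fragments:
  4→11: 7 bp
  11→22: 11 bp
  22→29: 7 bp
  29→42: 13 bp
  42→50: 8 bp
  50→55: 5 bp
  55→65: 10 bp
  65→70: 5 bp
  70→74: 4 bp
  74→81: 7 bp
  81→85: 4 bp
  85→93: 8 bp
  93→102: 9 bp
  102→109: 7 bp
  109→116: 7 bp
  116→128: 12 bp
  128→136: 8 bp
  136→142: 6 bp
  142→4 (wrap): 149-142+4 = 11 bp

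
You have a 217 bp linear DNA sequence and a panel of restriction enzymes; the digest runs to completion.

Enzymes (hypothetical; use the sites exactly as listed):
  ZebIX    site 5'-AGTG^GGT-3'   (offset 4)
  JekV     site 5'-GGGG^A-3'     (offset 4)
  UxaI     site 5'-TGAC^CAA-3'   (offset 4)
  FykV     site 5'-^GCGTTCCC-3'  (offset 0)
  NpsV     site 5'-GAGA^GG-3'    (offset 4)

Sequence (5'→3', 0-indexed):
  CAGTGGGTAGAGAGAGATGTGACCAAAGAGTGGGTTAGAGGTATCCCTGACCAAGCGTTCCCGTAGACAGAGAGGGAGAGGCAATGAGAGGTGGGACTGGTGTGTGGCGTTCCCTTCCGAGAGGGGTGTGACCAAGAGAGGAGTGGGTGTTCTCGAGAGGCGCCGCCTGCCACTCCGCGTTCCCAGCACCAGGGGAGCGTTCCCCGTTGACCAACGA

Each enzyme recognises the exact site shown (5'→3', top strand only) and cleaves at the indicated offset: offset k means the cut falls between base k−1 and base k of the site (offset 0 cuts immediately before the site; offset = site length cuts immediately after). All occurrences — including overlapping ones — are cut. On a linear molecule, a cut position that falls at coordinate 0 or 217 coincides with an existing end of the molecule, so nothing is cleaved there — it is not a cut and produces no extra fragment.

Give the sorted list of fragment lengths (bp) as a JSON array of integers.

[1,3,5,6,6,6,7,9,10,10,13,15,16,17,18,18,19,19,19]

Site scan:
  ZebIX AGTGGGT/4: at [1, 28, 141] ⇒ [5, 32, 145]
  JekV GGGGA/4: at [191] ⇒ [195]
  UxaI TGACCAA/4: at [19, 47, 128, 207] ⇒ [23, 51, 132, 211]
  FykV GCGTTCCC/0: at [54, 106, 176, 196] ⇒ [54, 106, 176, 196]
  NpsV GAGAGG/4: at [69, 75, 85, 118, 135, 154] ⇒ [73, 79, 89, 122, 139, 158]

Pooled cuts: [5, 23, 32, 51, 54, 73, 79, 89, 106, 122, 132, 139, 145, 158, 176, 195, 196, 211]

Fragments:
  [0,5): 5 bp
  [5,23): 18 bp
  [23,32): 9 bp
  [32,51): 19 bp
  [51,54): 3 bp
  [54,73): 19 bp
  [73,79): 6 bp
  [79,89): 10 bp
  [89,106): 17 bp
  [106,122): 16 bp
  [122,132): 10 bp
  [132,139): 7 bp
  [139,145): 6 bp
  [145,158): 13 bp
  [158,176): 18 bp
  [176,195): 19 bp
  [195,196): 1 bp
  [196,211): 15 bp
  [211,217): 6 bp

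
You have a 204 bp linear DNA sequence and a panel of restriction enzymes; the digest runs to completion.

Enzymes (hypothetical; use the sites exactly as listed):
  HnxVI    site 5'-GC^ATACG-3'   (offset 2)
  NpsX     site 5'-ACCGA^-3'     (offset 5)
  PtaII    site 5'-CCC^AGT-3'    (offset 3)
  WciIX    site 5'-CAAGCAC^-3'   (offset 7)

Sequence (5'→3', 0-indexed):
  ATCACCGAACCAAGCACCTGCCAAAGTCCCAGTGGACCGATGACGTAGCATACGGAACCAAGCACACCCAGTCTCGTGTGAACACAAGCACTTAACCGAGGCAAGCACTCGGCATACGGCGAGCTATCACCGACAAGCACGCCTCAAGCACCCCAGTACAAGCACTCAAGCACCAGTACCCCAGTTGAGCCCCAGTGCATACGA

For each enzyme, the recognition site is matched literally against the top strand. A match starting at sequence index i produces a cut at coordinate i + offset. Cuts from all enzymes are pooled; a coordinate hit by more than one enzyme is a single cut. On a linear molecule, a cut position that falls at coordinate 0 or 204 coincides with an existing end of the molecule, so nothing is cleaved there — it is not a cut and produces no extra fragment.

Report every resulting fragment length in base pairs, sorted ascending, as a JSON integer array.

Scan for sites:
  HnxVI GCATACG/2: at [47, 111, 196] ⇒ [49, 113, 198]
  NpsX ACCGA/5: at [3, 35, 94, 128] ⇒ [8, 40, 99, 133]
  PtaII CCCAGT/3: at [27, 66, 151, 179, 190] ⇒ [30, 69, 154, 182, 193]
  WciIX CAAGCAC/7: at [10, 58, 84, 101, 133, 144, 158, 166] ⇒ [17, 65, 91, 108, 140, 151, 165, 173]

All cut coordinates (distinct, sorted): [8, 17, 30, 40, 49, 65, 69, 91, 99, 108, 113, 133, 140, 151, 154, 165, 173, 182, 193, 198]

Fragments:
  [0,8): 8 bp
  [8,17): 9 bp
  [17,30): 13 bp
  [30,40): 10 bp
  [40,49): 9 bp
  [49,65): 16 bp
  [65,69): 4 bp
  [69,91): 22 bp
  [91,99): 8 bp
  [99,108): 9 bp
  [108,113): 5 bp
  [113,133): 20 bp
  [133,140): 7 bp
  [140,151): 11 bp
  [151,154): 3 bp
  [154,165): 11 bp
  [165,173): 8 bp
  [173,182): 9 bp
  [182,193): 11 bp
  [193,198): 5 bp
  [198,204): 6 bp

[3,4,5,5,6,7,8,8,8,9,9,9,9,10,11,11,11,13,16,20,22]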